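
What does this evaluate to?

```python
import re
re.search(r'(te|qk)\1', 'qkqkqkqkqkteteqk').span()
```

A backreference is literal: `\1` must see the identical characters the first group matched.
The match spans [0:4] → 'qkqk'.

(0, 4)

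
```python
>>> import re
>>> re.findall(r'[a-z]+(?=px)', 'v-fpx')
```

['f']

The lookaround is zero-width — it requires the adjacent text to match without consuming it, so the asserted text isn't part of the match.
`findall` yields the raw match text (1 of them) because the pattern has no groups.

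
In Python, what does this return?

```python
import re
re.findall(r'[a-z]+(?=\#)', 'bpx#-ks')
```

['bpx']

Because the assertion is zero-width, the text it checks is not consumed and won't appear in the result.
With no groups in the pattern, `findall` gives back each whole match — 1 here.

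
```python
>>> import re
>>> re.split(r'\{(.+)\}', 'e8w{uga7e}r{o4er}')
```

['e8w', 'uga7e}r{o4er', '']

Because the pattern has a capturing group, `split` also inserts each captured text between the pieces.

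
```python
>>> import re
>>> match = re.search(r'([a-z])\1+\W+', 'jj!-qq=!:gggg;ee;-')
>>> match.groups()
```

('j',)

`\1` is not a pattern — it's the concrete string captured by group 1, re-applied verbatim.
`search` walks the string left to right and returns the first match it finds.
The match spans [0:4] → 'jj!-'.
Captured: group 1 = 'j'.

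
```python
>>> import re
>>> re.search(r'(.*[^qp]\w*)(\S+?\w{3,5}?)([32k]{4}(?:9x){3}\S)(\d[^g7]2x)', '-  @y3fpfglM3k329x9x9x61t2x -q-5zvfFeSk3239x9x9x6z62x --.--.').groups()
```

('-  @y3fp', 'fglM', '3k329x9x9x6', '1t2x')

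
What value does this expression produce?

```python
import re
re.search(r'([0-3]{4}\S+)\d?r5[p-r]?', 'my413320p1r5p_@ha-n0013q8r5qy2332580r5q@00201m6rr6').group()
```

'13320p1r5p_@ha-n0013q8r5qy2332580r5q'

Pattern: exactly 4 of a character in [0-3], then one or more of a non-whitespace character (captured); then optionally a digit, then the literal 'r5', then optionally a character in [p-r].
The match spans [3:39] → '13320p1r5p_@ha-n0013q8r5qy2332580r5q'.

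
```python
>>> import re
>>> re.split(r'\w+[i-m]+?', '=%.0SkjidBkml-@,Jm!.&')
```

Pattern: one or more of a word character; then one or more of a character in [i-m] (lazy).
Each match becomes a cut point; 3 segments remain.

['=%.', '-@,', '!.&']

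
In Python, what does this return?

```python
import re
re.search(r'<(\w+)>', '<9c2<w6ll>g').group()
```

'<w6ll>'

`search` walks the string left to right and returns the first match it finds.
The match spans [4:10] → '<w6ll>'.
Captured: group 1 = 'w6ll'.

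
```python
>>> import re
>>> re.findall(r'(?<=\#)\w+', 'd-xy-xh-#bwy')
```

['bwy']

The lookaround is zero-width — it requires the adjacent text to match without consuming it, so the asserted text isn't part of the match.
Scanning left to right: at [9:12] → 'bwy'.
With no groups in the pattern, `findall` gives back each whole match — 1 here.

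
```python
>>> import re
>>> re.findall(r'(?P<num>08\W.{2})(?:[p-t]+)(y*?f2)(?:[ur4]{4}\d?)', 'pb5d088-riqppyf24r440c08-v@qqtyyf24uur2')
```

The pattern matches the literal '08', then a non-word character, then exactly 2 of any character (captured as 'num'); then one or more of a character in [p-t] (non-capturing group); then zero or more of a literal 'y' (lazy), then the literal 'f2' (captured); then exactly 4 of one of [ur4], then optionally a digit (non-capturing group).
Multiple groups make `findall` return tuples — one 2-tuple for the one match.

[('08-v@', 'yyf2')]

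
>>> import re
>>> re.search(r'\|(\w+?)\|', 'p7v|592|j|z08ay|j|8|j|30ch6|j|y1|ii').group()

'|592|'

`search` walks the string left to right and returns the first match it finds.
The match spans [3:8] → '|592|'.
Captured: group 1 = '592'.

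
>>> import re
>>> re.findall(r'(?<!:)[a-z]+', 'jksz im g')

A negative assertion filters positions out without eating any characters.
No capturing groups, so `findall` returns the 3 full match strings.

['jksz', 'im', 'g']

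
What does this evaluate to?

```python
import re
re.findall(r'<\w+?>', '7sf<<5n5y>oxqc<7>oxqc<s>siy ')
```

Since nothing is captured, `findall` lists the 3 matched substrings directly.

['<5n5y>', '<7>', '<s>']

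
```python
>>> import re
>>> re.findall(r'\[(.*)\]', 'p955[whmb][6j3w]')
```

['whmb][6j3w']

With a single group, `findall` returns only what that group captured — 1 item.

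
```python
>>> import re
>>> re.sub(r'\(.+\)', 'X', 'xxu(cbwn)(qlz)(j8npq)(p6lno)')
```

'xxuX'

Every occurrence is swapped for 'X'.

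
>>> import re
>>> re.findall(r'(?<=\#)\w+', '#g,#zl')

['g', 'zl']

The lookaround is zero-width — it requires the adjacent text to match without consuming it, so the asserted text isn't part of the match.
No capturing groups, so `findall` returns the 2 full match strings.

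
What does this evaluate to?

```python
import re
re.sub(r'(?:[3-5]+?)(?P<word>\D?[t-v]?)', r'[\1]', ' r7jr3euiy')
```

' r7jr[eu]iy'

`\1` in the replacement pulls in group 1's text for each match.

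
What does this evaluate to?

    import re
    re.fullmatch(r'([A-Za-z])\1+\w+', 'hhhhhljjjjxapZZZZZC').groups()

The match spans [0:19] → 'hhhhhljjjjxapZZZZZC'.
Captured: group 1 = 'h'.

('h',)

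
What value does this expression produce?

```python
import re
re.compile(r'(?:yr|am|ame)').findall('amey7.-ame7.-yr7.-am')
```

Alternation tries branches left to right and keeps the first one that lets the overall match succeed at that position.
Matches: at [0:2] → 'am'; at [7:9] → 'am'; at [13:15] → 'yr'; at [18:20] → 'am'.
`findall` yields the raw match text (4 of them) because the pattern has no groups.

['am', 'am', 'yr', 'am']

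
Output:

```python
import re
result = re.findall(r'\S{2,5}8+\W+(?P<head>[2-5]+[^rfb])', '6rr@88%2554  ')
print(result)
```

['2554 ']

Because there's exactly one group, `findall` drops the full match and keeps group 1 from the one hit.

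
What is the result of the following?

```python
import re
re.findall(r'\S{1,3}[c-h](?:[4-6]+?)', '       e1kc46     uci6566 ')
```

The pattern matches 1 to 3 of a non-whitespace character, then a character in [c-h]; then one or more of a character in [4-6] (lazy) (non-capturing group).
A `+?`/`*?`/`{m,n}?` starts at its minimum and grows only as far as needed for what follows to match.
Walking the string: at [7:12] → 'e1kc4'.
`findall` yields the raw match text (1 of them) because the pattern has no groups.

['e1kc4']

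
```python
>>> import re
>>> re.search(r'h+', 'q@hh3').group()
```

'hh'

This matches one or more of a literal 'h'.
The match spans [2:4] → 'hh'.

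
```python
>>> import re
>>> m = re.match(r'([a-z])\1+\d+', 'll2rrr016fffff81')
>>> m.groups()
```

('l',)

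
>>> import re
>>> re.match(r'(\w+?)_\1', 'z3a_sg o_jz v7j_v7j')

A backreference is literal: `\1` must see the identical characters the first group matched.
`re.match` only tries the pattern at the start of the string.
Here the string doesn't start with a match, so the call returns None.

None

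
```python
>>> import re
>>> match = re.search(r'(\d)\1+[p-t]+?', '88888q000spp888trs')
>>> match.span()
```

(0, 6)

The backreference `\1` re-matches whatever the first group consumed, character for character.
The match spans [0:6] → '88888q'.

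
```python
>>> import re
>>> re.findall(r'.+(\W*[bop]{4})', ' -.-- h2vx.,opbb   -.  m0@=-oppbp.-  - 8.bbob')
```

['bbob']

Pattern: one or more of any character; then zero or more of a non-word character, then exactly 4 of one of [bop] (captured).
One capturing group, so `findall` returns just the captured substring from the one match — 1 in all.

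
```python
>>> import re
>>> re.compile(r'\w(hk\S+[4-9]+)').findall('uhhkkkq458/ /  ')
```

['hkkkq458']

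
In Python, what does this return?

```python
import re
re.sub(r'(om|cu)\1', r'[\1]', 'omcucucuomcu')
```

'om[cu]cuomcu'

A backreference is literal: `\1` must see the identical characters the first group matched.
Matches: at [2:6] → 'cucu'.
The replacement refers to a captured group, so each match is rewritten using its own captured text.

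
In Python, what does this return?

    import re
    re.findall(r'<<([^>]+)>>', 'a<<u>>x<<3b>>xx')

['u', '3b']

`findall` collects group 1 from each match (2 total).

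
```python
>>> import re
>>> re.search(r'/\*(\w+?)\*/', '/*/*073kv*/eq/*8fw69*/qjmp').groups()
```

('073kv',)

The match spans [2:11] → '/*073kv*/'.
Captured: group 1 = '073kv'.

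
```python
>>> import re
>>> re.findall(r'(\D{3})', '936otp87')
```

['otp']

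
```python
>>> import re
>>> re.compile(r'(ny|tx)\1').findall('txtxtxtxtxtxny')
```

A backreference is literal: `\1` must see the identical characters the first group matched.
Matches: at [0:4] match 'txtx', group 1 = 'tx'; at [4:8] match 'txtx', group 1 = 'tx'; at [8:12] match 'txtx', group 1 = 'tx'.
With a single group, `findall` returns only what that group captured — 3 items.

['tx', 'tx', 'tx']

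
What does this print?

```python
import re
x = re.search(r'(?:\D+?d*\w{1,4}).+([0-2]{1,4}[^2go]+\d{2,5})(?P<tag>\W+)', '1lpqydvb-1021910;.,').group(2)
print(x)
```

;.,

The match spans [1:19] → 'lpqydvb-1021910;.,'.
Captured: group 1 = '1910', group 2 = ';.,'.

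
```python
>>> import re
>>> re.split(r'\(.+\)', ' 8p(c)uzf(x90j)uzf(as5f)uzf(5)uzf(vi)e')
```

[' 8p', 'e']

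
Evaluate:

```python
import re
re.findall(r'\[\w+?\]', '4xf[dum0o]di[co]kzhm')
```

Walking the string: at [3:10] → '[dum0o]'; at [12:16] → '[co]'.
With no groups in the pattern, `findall` gives back each whole match — 2 here.

['[dum0o]', '[co]']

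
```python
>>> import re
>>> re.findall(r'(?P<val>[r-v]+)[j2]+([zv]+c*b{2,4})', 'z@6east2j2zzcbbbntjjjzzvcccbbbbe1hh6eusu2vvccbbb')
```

[('st', 'zzcbbb'), ('t', 'zzvcccbbbb'), ('usu', 'vvccbbb')]

The pattern matches one or more of a character in [r-v] (captured as 'val'); then one or more of one of [j2]; then one or more of one of [zv], then zero or more of a literal 'c', then 2 to 4 of the literal 'b' (captured).
Walking the string: at [5:16] match 'st2j2zzcbbb', groups = ('st', 'zzcbbb'); at [17:31] match 'tjjjzzvcccbbbb', groups = ('t', 'zzvcccbbbb'); at [37:48] match 'usu2vvccbbb', groups = ('usu', 'vvccbbb').
With 2 capturing groups, `findall` returns a 2-tuple per match.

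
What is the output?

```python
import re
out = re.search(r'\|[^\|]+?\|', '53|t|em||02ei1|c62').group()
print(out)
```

|t|

`search` walks the string left to right and returns the first match it finds.
The match spans [2:5] → '|t|'.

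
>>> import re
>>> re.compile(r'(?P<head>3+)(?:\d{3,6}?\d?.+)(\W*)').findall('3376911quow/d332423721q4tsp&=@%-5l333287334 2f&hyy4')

[('33', '')]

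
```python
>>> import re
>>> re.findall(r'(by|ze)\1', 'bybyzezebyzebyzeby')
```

['by', 'ze']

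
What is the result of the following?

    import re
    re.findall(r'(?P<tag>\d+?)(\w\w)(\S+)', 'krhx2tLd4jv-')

This matches one or more of a digit (lazy) (captured as 'tag'); then a word character, then a word character (captured); then one or more of a non-whitespace character (captured).
Matches: at [4:12] match '2tLd4jv-', groups = ('2', 'tL', 'd4jv-').
With 3 capturing groups, `findall` returns a 3-tuple per match.

[('2', 'tL', 'd4jv-')]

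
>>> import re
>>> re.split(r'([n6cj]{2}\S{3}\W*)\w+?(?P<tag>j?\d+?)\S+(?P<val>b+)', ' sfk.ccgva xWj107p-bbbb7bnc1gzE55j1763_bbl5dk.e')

Pattern: exactly 2 of one of [n6cj], then exactly 3 of a non-whitespace character, then zero or more of a non-word character (captured); then one or more of a word character (lazy); then optionally the literal 'j', then one or more of a digit (lazy) (captured as 'tag'); then one or more of a non-whitespace character; then one or more of a literal 'b' (captured as 'val').
A non-greedy quantifier consumes as few characters as it can — just enough that the remainder of the pattern still matches from where it stops; whatever follows it matches normally.
Matches to split on: at [5:41] → 'ccgva xWj107p-bbbb7bnc1gzE55j1763_bb'.
Because the pattern has a capturing group, `split` also inserts each captured text between the pieces.

[' sfk.', 'ccgva ', 'j1', 'b', 'l5dk.e']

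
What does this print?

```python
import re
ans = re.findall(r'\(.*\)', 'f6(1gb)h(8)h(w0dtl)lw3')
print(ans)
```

['(1gb)h(8)h(w0dtl)']

`findall` yields the raw match text (1 of them) because the pattern has no groups.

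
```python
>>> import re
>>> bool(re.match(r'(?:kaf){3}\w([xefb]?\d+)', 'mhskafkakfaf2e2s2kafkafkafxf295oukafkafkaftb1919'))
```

False

`match` is anchored at position 0; if the pattern doesn't fit there, it returns None.
Here the string doesn't start with a match, so the call returns None, and `bool(None)` is False.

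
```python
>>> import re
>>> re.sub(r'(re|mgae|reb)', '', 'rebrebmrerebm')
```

'bbmbm'

The regex engine tests alternatives in the order written; an earlier branch that matches wins even if a later one would match more.
`sub` substitutes '' at each match site.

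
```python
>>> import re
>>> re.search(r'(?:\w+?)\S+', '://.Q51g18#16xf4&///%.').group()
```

'Q51g18#16xf4&///%.'

Pattern: one or more of a word character (lazy) (non-capturing group); then one or more of a non-whitespace character.
The match spans [4:22] → 'Q51g18#16xf4&///%.'.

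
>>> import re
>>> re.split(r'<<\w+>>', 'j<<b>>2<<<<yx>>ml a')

['j', '2<<', 'ml a']

Matches to split on: at [1:6] → '<<b>>'; at [9:15] → '<<yx>>'.
The string is cut at each match, leaving 3 pieces.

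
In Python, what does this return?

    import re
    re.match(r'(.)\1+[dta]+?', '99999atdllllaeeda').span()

(0, 6)

`\1` is not a pattern — it's the concrete string captured by group 1, re-applied verbatim.
With `match`, the pattern is implicitly anchored at the beginning.
The match spans [0:6] → '99999a'.
Captured: group 1 = '9'.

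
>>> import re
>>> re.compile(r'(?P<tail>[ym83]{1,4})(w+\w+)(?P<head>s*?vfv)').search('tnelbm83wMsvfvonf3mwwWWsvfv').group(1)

'm83'

The pattern matches 1 to 4 of one of [ym83] (captured as 'tail'); then one or more of a literal 'w', then one or more of a word character (captured); then zero or more of the literal 's' (lazy), then the literal 'vfv' (captured as 'head').
`re.search` tries every starting position until one works.
The match spans [5:27] → 'm83wMsvfvonf3mwwWWsvfv'.
Captured: group 1 = 'm83', group 2 = 'wMsvfvonf3mwwWWs', group 3 = 'vfv'.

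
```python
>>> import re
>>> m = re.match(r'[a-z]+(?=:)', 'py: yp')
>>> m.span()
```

(0, 2)

`re.match` only tries the pattern at the start of the string.
The match spans [0:2] → 'py'.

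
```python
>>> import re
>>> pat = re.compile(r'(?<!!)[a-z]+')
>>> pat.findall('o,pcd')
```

The negative lookaround is zero-width — it rules out positions where the adjacent text would match, without consuming anything.
Since nothing is captured, `findall` lists the 2 matched substrings directly.

['o', 'pcd']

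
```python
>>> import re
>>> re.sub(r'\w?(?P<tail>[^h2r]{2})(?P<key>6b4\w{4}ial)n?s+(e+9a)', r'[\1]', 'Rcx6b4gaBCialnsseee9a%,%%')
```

Pattern: optionally a word character; then exactly 2 of any character except [h2r] (captured as 'tail'); then the literal '6b4', then exactly 4 of a word character, then the literal 'ial' (captured as 'key'); then optionally the literal 'n', then one or more of the literal 's'; then one or more of a literal 'e', then the literal '9a' (captured).
Matches: at [0:21] → 'Rcx6b4gaBCialnsseee9a'.
The replacement refers to a captured group, so each match is rewritten using its own captured text.

'[cx]%,%%'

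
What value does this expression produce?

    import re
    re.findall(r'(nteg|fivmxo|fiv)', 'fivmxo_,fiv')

`|` is ordered: at each position the engine commits to the first alternative that works.
Walking the string: at [0:6] match 'fivmxo', group 1 = 'fivmxo'; at [8:11] match 'fiv', group 1 = 'fiv'.
Because there's exactly one group, `findall` drops the full match and keeps group 1 from each hit.

['fivmxo', 'fiv']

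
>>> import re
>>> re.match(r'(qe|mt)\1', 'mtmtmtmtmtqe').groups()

The match spans [0:4] → 'mtmt'.
Captured: group 1 = 'mt'.

('mt',)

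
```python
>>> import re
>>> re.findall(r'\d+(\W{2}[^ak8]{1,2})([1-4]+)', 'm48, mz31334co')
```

Pattern: one or more of a digit; then exactly 2 of a non-word character, then 1 to 2 of any character except [ak8] (captured); then one or more of a character in [1-4] (captured).
Matches: at [1:12] match '48, mz31334', groups = (', mz', '31334').
Multiple groups make `findall` return tuples — one 2-tuple for the one match.

[(', mz', '31334')]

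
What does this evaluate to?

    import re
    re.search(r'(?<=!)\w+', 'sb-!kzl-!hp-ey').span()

(4, 7)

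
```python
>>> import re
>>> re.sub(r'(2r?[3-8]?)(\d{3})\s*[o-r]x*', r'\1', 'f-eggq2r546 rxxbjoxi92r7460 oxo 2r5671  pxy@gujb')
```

Each match is replaced using the text its own group 1 captured.

'f-eggq2rbjoxi92r7o 2r5y@gujb'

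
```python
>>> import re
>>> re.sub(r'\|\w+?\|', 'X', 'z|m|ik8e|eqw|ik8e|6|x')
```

'zXik8eXik8eXx'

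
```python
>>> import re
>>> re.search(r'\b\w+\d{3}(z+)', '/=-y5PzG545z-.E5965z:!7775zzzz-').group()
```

'y5PzG545z'

The match spans [3:12] → 'y5PzG545z'.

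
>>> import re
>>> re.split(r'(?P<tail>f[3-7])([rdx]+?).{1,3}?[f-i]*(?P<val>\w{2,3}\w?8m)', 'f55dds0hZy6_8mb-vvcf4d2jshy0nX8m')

['f55dds0hZy6_8mb-vvc', 'f4', 'd', 'y0nX8m', '']

This matches the literal 'f', then a character in [3-7] (captured as 'tail'); then one or more of one of [rdx] (lazy) (captured); then 1 to 3 of any character (lazy), then zero or more of a character in [f-i]; then 2 to 3 of a word character, then optionally a word character, then the literal '8m' (captured as 'val').
Matches to split on: at [19:32] → 'f4d2jshy0nX8m'.
`re.split` interleaves the captured-group text with the surrounding fragments.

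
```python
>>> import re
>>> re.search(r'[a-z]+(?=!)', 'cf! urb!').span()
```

The `(?=…)`/`(?<=…)` assertion just peeks at neighbouring text; it doesn't advance the match position.
`re.search` tries every starting position until one works.
The match spans [0:2] → 'cf'.

(0, 2)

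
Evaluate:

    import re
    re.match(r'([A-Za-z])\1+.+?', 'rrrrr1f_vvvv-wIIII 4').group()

A backreference is literal: `\1` must see the identical characters the first group matched.
`re.match` won't scan ahead — the pattern has to work from the very first character.
The match spans [0:6] → 'rrrrr1'.
Captured: group 1 = 'r'.

'rrrrr1'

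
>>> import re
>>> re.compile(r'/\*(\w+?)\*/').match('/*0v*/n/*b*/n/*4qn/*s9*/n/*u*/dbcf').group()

'/*0v*/'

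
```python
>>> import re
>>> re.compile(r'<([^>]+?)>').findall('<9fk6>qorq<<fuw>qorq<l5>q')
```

`findall` collects group 1 from each match (3 total).

['9fk6', '<fuw', 'l5']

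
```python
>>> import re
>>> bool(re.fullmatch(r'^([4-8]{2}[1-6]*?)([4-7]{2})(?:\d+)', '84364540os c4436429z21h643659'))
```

False

This matches anchored at the start of the string; then exactly 2 of a character in [4-8], then zero or more of a character in [1-6] (lazy) (captured); then exactly 2 of a character in [4-7] (captured); then one or more of a digit (non-capturing group).
For `fullmatch`, every character of the input must be accounted for by the pattern.
Here the pattern can't cover the whole string, so the call returns None, and `bool(None)` is False.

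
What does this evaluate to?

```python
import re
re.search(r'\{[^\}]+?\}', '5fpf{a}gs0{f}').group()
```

'{a}'

The match spans [4:7] → '{a}'.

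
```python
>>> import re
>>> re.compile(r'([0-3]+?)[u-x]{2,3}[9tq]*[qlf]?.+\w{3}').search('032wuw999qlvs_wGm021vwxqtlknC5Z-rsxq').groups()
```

('032',)

The match spans [0:36] → '032wuw999qlvs_wGm021vwxqtlknC5Z-rsxq'.
Captured: group 1 = '032'.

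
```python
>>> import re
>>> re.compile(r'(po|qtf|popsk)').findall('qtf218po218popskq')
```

['qtf', 'po', 'po']

Alternation isn't longest-match — the leftmost alternative that fits at this position is chosen.
Scanning left to right: at [0:3] match 'qtf', group 1 = 'qtf'; at [6:8] match 'po', group 1 = 'po'; at [11:13] match 'po', group 1 = 'po'.
With a single group, `findall` returns only what that group captured — 3 items.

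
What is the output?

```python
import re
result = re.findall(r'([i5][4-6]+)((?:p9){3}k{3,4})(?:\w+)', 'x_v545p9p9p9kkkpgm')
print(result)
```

This matches one of [i5], then one or more of a character in [4-6] (captured); then the literal 'p9' repeated 3 times, then 3 to 4 of the literal 'k' (captured); then one or more of a word character (non-capturing group).
Matches: at [3:18] match '545p9p9p9kkkpgm', groups = ('545', 'p9p9p9kkk').
2 groups means the one result is a tuple of 2 captured strings — 1 here.

[('545', 'p9p9p9kkk')]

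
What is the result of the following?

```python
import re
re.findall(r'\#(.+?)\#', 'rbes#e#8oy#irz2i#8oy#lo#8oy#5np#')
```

The `?` after the quantifier makes it lazy — it takes as little as possible before letting the rest of the pattern try.
`findall` collects group 1 from each match (4 total).

['e', 'irz2i', 'lo', '5np']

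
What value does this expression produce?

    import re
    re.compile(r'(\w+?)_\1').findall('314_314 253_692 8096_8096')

['314', '8096']

After group 1 captures some text, `\1` only succeeds where that same text appears again.
Scanning left to right: at [0:7] match '314_314', group 1 = '314'; at [16:25] match '8096_8096', group 1 = '8096'.
Because there's exactly one group, `findall` drops the full match and keeps group 1 from each hit.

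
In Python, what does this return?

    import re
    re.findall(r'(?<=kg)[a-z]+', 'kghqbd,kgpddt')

Lookahead/lookbehind check context without consuming it, so the matched span excludes the asserted characters.
No capturing groups, so `findall` returns the 2 full match strings.

['hqbd', 'pddt']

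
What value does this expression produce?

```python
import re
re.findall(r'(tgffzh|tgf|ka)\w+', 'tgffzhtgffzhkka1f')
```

Branches in `(...|...)` are attempted left-to-right; the first branch that allows the whole pattern to succeed is taken.
Because there's exactly one group, `findall` drops the full match and keeps group 1 from the one hit.

['tgffzh']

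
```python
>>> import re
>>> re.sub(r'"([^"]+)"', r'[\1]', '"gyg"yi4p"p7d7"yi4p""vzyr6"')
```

Matches: at [0:5] → '"gyg"'; at [9:15] → '"p7d7"'; at [20:27] → '"vzyr6"'.
The replacement refers to a captured group, so each match is rewritten using its own captured text.

'[gyg]yi4p[p7d7]yi4p"[vzyr6]'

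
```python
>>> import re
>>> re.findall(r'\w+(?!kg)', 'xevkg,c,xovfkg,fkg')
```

['xevkg', 'c', 'xovfkg', 'fkg']

The negative lookahead/lookbehind blocks any match where the forbidden context is present.
With no groups in the pattern, `findall` gives back each whole match — 4 here.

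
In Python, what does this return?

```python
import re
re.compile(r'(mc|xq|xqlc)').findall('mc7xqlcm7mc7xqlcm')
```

['mc', 'xq', 'mc', 'xq']

The regex engine tests alternatives in the order written; an earlier branch that matches wins even if a later one would match more.
Matches: at [0:2] match 'mc', group 1 = 'mc'; at [3:5] match 'xq', group 1 = 'xq'; at [9:11] match 'mc', group 1 = 'mc'; at [12:14] match 'xq', group 1 = 'xq'.
With a single group, `findall` returns only what that group captured — 4 items.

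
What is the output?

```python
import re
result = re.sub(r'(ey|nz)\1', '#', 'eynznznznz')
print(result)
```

ey##

`\1` is not a pattern — it's the concrete string captured by group 1, re-applied verbatim.
Matches: at [2:6] → 'nznz'; at [6:10] → 'nznz'.
Every occurrence is swapped for '#'.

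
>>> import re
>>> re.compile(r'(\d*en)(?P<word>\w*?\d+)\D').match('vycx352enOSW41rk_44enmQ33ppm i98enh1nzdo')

This matches zero or more of a digit, then the literal 'en' (captured); then zero or more of a word character (lazy), then one or more of a digit (captured as 'word'); then a non-digit.
With `match`, the pattern is implicitly anchored at the beginning.
Here the string doesn't start with a match, so the call returns None.

None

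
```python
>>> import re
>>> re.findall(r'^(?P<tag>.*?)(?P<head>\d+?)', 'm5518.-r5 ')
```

[('m', '5')]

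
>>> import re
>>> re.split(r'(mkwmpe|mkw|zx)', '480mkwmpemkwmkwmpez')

['480', 'mkwmpe', '', 'mkw', '', 'mkwmpe', 'z']

Branches in `(...|...)` are attempted left-to-right; the first branch that allows the whole pattern to succeed is taken.
Matches to split on: at [3:9] → 'mkwmpe'; at [9:12] → 'mkw'; at [12:18] → 'mkwmpe'.
The group in the pattern means `split` returns the separators' captures alongside the pieces.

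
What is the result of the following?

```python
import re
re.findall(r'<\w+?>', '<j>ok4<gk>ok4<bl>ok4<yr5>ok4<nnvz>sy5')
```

Walking the string: at [0:3] → '<j>'; at [6:10] → '<gk>'; at [13:17] → '<bl>'; at [20:25] → '<yr5>'; at [28:34] → '<nnvz>'.
With no groups in the pattern, `findall` gives back each whole match — 5 here.

['<j>', '<gk>', '<bl>', '<yr5>', '<nnvz>']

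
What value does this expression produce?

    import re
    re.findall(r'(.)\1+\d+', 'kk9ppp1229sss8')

['k', 'p', 's']

After group 1 captures some text, `\1` only succeeds where that same text appears again.
Matches: at [0:3] match 'kk9', group 1 = 'k'; at [3:10] match 'ppp1229', group 1 = 'p'; at [10:14] match 'sss8', group 1 = 's'.
Because there's exactly one group, `findall` drops the full match and keeps group 1 from each hit.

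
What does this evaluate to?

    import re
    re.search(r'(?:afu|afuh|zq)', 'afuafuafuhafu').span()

The match spans [0:3] → 'afu'.

(0, 3)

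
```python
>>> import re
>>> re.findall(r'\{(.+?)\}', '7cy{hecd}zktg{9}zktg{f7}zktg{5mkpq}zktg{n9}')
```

A non-greedy quantifier consumes as few characters as it can — just enough that the remainder of the pattern still matches from where it stops; whatever follows it matches normally.
Scanning left to right: at [3:9] match '{hecd}', group 1 = 'hecd'; at [13:16] match '{9}', group 1 = '9'; at [20:24] match '{f7}', group 1 = 'f7'; at [28:35] match '{5mkpq}', group 1 = '5mkpq'; at [39:43] match '{n9}', group 1 = 'n9'.
With a single group, `findall` returns only what that group captured — 5 items.

['hecd', '9', 'f7', '5mkpq', 'n9']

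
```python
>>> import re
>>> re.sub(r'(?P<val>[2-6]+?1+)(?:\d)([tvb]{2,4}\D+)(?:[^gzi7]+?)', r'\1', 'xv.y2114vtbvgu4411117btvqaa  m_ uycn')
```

'xv.y21141111'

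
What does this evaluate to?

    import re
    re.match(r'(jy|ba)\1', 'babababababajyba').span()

(0, 4)

`re.match` only tries the pattern at the start of the string.
The match spans [0:4] → 'baba'.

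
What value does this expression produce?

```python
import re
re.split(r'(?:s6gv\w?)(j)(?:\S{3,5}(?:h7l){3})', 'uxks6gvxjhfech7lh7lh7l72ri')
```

The pattern matches a literal 's', then the literal '6gv', then optionally a word character (non-capturing group); then a literal 'j' (captured); then 3 to 5 of a non-whitespace character, then the literal 'h7l' repeated 3 times (non-capturing group).
Matches to split on: at [3:22] → 's6gvxjhfech7lh7lh7l'.
Because the pattern has a capturing group, `split` also inserts each captured text between the pieces.

['uxk', 'j', '72ri']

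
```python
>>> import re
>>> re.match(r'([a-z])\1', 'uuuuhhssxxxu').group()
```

`\1` has to match the exact text group 1 already captured.
`match` is anchored at position 0; if the pattern doesn't fit there, it returns None.
The match spans [0:2] → 'uu'.
Captured: group 1 = 'u'.

'uu'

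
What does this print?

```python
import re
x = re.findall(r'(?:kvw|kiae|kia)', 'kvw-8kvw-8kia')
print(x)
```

Walking the string: at [0:3] → 'kvw'; at [5:8] → 'kvw'; at [10:13] → 'kia'.
`findall` yields the raw match text (3 of them) because the pattern has no groups.

['kvw', 'kvw', 'kia']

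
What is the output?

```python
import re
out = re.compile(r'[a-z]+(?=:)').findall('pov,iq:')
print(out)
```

['iq']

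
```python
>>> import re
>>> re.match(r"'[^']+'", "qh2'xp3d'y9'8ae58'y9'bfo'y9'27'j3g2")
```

None

`match` is anchored at position 0; if the pattern doesn't fit there, it returns None.
Here position 0 doesn't satisfy it, so the call returns None.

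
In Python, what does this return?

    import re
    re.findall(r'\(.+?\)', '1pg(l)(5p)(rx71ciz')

['(l)', '(5p)']

The `?` after the quantifier makes it lazy — it takes as little as possible before letting the rest of the pattern try.
Walking the string: at [3:6] → '(l)'; at [6:10] → '(5p)'.
`findall` yields the raw match text (2 of them) because the pattern has no groups.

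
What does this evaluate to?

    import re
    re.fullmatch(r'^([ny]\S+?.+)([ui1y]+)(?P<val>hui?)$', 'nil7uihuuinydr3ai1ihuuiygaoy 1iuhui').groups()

('nil7uihuuinydr3ai1ihuuiygaoy 1i', 'u', 'hui')

The pattern matches anchored at the start of the string; then one of [ny], then one or more of a non-whitespace character (lazy), then one or more of any character (captured); then one or more of one of [ui1y] (captured); then the literal 'hu', then optionally a literal 'i' (captured as 'val'); then anchored at the end.
For `fullmatch`, every character of the input must be accounted for by the pattern.
The match spans [0:35] → 'nil7uihuuinydr3ai1ihuuiygaoy 1iuhui'.
Captured: group 1 = 'nil7uihuuinydr3ai1ihuuiygaoy 1i', group 2 = 'u', group 3 = 'hui'.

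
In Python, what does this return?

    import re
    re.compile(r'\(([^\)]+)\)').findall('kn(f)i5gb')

Matches: at [2:5] match '(f)', group 1 = 'f'.
Because there's exactly one group, `findall` drops the full match and keeps group 1 from the one hit.

['f']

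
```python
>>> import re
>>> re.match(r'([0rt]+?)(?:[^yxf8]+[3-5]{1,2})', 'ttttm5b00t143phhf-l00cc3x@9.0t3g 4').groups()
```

This matches one or more of one of [0rt] (lazy) (captured); then one or more of any character except [yxf8], then 1 to 2 of a character in [3-5] (non-capturing group).
With `match`, the pattern is implicitly anchored at the beginning.
The match spans [0:13] → 'ttttm5b00t143'.
Captured: group 1 = 't'.

('t',)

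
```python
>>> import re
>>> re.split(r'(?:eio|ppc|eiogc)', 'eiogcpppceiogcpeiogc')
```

['', 'gcp', '', 'gcp', 'gc']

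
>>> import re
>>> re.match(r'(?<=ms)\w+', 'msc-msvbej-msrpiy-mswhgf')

None

`match` is anchored at position 0; if the pattern doesn't fit there, it returns None.
Here position 0 doesn't satisfy it, so the call returns None.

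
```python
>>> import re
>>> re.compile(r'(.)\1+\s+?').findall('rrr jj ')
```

`\1` is not a pattern — it's the concrete string captured by group 1, re-applied verbatim.
Matches: at [0:4] match 'rrr ', group 1 = 'r'; at [4:7] match 'jj ', group 1 = 'j'.
With a single group, `findall` returns only what that group captured — 2 items.

['r', 'j']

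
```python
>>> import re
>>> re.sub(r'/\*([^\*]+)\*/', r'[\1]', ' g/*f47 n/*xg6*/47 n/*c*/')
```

' g/*f47 n[xg6]47 n[c]'

`\1` in the replacement pulls in group 1's text for each match.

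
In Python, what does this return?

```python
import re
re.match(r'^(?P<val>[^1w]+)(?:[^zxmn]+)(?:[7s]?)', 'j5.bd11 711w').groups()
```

This matches anchored at the start of the string; then one or more of any character except [1w] (captured as 'val'); then one or more of any character except [zxmn] (non-capturing group); then optionally one of [7s] (non-capturing group).
With `match`, the pattern is implicitly anchored at the beginning.
The match spans [0:12] → 'j5.bd11 711w'.
Captured: group 1 = 'j5.bd'.

('j5.bd',)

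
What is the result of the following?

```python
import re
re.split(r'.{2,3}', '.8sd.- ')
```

['', '', ' ']

The pattern matches 2 to 3 of any character.
Matches to split on: at [0:3] → '.8s'; at [3:6] → 'd.-'.
`split` removes every match and returns the 3 fragments in between.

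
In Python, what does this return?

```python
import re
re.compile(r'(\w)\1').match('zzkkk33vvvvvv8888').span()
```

`\1` has to match the exact text group 1 already captured.
With `match`, the pattern is implicitly anchored at the beginning.
The match spans [0:2] → 'zz'.
Captured: group 1 = 'z'.

(0, 2)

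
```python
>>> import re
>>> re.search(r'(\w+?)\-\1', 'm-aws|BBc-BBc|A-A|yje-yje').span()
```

(6, 13)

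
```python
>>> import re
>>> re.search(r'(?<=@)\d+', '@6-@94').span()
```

(1, 2)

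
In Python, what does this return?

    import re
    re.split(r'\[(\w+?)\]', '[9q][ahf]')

With a capturing group present, the delimiter's captured portion is kept in the result list.

['', '9q', '', 'ahf', '']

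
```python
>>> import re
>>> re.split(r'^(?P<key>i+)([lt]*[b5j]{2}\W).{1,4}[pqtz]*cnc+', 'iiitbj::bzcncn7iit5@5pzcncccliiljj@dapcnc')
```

With a capturing group present, the delimiter's captured portion is kept in the result list.

['', 'iii', 'tbj:', 'n7iit5@5pzcncccliiljj@dapcnc']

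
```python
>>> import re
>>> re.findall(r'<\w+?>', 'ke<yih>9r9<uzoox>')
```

Matches: at [2:7] → '<yih>'; at [10:17] → '<uzoox>'.
`findall` yields the raw match text (2 of them) because the pattern has no groups.

['<yih>', '<uzoox>']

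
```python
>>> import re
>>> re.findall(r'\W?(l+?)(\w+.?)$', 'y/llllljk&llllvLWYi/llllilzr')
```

[('l', 'lllilzr')]

With the lazy modifier that quantifier settles for the fewest repetitions that let the rest of the pattern succeed (the atoms after it are unaffected and can still be greedy).
With 2 capturing groups, `findall` returns a 2-tuple per match.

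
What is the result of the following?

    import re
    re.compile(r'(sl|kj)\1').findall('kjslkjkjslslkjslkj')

['kj', 'sl']

`\1` is not a pattern — it's the concrete string captured by group 1, re-applied verbatim.
Walking the string: at [4:8] match 'kjkj', group 1 = 'kj'; at [8:12] match 'slsl', group 1 = 'sl'.
`findall` collects group 1 from each match (2 total).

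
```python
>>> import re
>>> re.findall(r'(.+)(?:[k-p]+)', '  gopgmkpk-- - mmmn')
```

With a single group, `findall` returns only what that group captured — 1 item.

['  gopgmkpk-- - mmm']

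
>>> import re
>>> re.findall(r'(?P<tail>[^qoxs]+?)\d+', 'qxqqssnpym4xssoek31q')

['npym', 'ek']

With the lazy modifier that quantifier settles for the fewest repetitions that let the rest of the pattern succeed (the atoms after it are unaffected and can still be greedy).
One capturing group, so `findall` returns just the captured substring from each match — 2 in all.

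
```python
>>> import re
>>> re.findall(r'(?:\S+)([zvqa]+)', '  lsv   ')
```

['v']

Because there's exactly one group, `findall` drops the full match and keeps group 1 from the one hit.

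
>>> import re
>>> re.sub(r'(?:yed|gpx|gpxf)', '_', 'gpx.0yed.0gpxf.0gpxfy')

'_.0_.0_f.0_fy'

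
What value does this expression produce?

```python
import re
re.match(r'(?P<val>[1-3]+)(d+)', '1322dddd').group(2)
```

'dddd'

This matches one or more of a character in [1-3] (captured as 'val'); then one or more of a literal 'd' (captured).
`re.match` won't scan ahead — the pattern has to work from the very first character.
The match spans [0:8] → '1322dddd'.
Captured: group 1 = '1322', group 2 = 'dddd'.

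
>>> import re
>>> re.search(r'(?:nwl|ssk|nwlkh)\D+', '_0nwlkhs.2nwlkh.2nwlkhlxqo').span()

(2, 9)

Unlike `match`, `search` isn't anchored — it looks for the pattern anywhere in the string.
The match spans [2:9] → 'nwlkhs.'.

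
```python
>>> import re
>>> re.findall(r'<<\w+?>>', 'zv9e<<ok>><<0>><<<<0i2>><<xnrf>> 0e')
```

With no groups in the pattern, `findall` gives back each whole match — 4 here.

['<<ok>>', '<<0>>', '<<0i2>>', '<<xnrf>>']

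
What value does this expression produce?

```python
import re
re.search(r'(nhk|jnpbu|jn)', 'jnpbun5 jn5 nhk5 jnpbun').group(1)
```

'jnpbu'

`|` is ordered: at each position the engine commits to the first alternative that works.
`re.search` scans for the first position where the pattern succeeds.
The match spans [0:5] → 'jnpbu'.
Captured: group 1 = 'jnpbu'.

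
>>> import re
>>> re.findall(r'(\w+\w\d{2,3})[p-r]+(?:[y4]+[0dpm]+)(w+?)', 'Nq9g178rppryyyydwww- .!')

The pattern matches one or more of a word character, then a word character, then 2 to 3 of a digit (captured); then one or more of a character in [p-r]; then one or more of one of [y4], then one or more of one of [0dpm] (non-capturing group); then one or more of a literal 'w' (lazy) (captured).
Walking the string: at [0:17] match 'Nq9g178rppryyyydw', groups = ('Nq9g178', 'w').
`findall` packs the 2 group values into a tuple for every match.

[('Nq9g178', 'w')]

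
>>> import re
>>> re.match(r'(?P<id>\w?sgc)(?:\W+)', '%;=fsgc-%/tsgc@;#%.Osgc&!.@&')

None

With `match`, the pattern is implicitly anchored at the beginning.
Here position 0 doesn't satisfy it, so the call returns None.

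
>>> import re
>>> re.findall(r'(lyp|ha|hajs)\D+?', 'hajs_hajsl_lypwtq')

Branches in `(...|...)` are attempted left-to-right; the first branch that allows the whole pattern to succeed is taken.
Matches: at [0:3] match 'haj', group 1 = 'ha'; at [5:8] match 'haj', group 1 = 'ha'; at [11:15] match 'lypw', group 1 = 'lyp'.
Because there's exactly one group, `findall` drops the full match and keeps group 1 from each hit.

['ha', 'ha', 'lyp']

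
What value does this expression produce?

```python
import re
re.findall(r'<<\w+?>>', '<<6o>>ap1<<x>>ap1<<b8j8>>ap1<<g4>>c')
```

['<<6o>>', '<<x>>', '<<b8j8>>', '<<g4>>']

With no groups in the pattern, `findall` gives back each whole match — 4 here.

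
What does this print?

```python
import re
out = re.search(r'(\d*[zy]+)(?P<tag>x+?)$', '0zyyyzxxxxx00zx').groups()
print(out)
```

('00z', 'x')

The match spans [11:15] → '00zx'.
Captured: group 1 = '00z', group 2 = 'x'.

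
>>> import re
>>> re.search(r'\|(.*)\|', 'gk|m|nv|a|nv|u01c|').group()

'|m|nv|a|nv|u01c|'

`search` walks the string left to right and returns the first match it finds.
The match spans [2:18] → '|m|nv|a|nv|u01c|'.
Captured: group 1 = 'm|nv|a|nv|u01c'.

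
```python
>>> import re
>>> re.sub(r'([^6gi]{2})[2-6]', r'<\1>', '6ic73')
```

'6i<c7>'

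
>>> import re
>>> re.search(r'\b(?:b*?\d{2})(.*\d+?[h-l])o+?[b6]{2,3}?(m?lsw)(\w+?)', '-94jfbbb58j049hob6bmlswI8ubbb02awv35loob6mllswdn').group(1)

'jfbbb58j049h'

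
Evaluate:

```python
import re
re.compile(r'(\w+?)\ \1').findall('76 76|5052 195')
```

`\1` is not a pattern — it's the concrete string captured by group 1, re-applied verbatim.
One capturing group, so `findall` returns just the captured substring from the one match — 1 in all.

['76']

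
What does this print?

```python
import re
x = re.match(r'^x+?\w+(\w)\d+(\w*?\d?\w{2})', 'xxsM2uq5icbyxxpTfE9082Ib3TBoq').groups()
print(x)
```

('b', 'TB')

The match spans [0:27] → 'xxsM2uq5icbyxxpTfE9082Ib3TB'.
Captured: group 1 = 'b', group 2 = 'TB'.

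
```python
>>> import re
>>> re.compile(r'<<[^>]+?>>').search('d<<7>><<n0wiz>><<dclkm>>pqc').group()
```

Unlike `match`, `search` isn't anchored — it looks for the pattern anywhere in the string.
The match spans [1:6] → '<<7>>'.

'<<7>>'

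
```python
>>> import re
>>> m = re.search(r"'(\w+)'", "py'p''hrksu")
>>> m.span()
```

(2, 5)

The match spans [2:5] → "'p'".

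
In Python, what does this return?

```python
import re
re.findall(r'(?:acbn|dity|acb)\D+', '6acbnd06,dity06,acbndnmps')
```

Scanning left to right: at [1:6] → 'acbnd'; at [16:25] → 'acbndnmps'.
`findall` yields the raw match text (2 of them) because the pattern has no groups.

['acbnd', 'acbndnmps']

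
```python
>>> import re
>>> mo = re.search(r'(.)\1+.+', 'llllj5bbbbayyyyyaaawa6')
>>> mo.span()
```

(0, 22)

The backreference `\1` re-matches whatever the first group consumed, character for character.
`search` walks the string left to right and returns the first match it finds.
The match spans [0:22] → 'llllj5bbbbayyyyyaaawa6'.
Captured: group 1 = 'l'.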